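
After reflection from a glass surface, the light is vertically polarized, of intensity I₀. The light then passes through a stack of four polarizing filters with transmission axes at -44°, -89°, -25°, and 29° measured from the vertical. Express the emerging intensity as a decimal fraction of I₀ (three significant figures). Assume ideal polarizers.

By Malus's law, I₁ = I₀ cos²(-44° − 0°) = I₀ cos²(44°) = 0.5174 I₀.
I₂ = I₁ cos²(-89° + 44°) = 0.5174 I₀ · cos²(45°) = 0.2587 I₀.
I₃ = I₂ cos²(-25° + 89°) = 0.2587 I₀ · cos²(64°) = 0.04972 I₀.
I₄ = I₃ cos²(29° + 25°) = 0.04972 I₀ · cos²(54°) = 0.01718 I₀.
Transmitted fraction = 0.01718.

≈ 0.0172 I₀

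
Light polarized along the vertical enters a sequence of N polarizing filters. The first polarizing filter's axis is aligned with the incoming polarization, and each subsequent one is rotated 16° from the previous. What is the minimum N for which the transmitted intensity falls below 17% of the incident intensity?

First polarizer is aligned with the polarization: full transmission.
Each further stage multiplies by cos²(16°) = 0.924.
After N polarizers: T = 0.924^(N−1). Require T < 0.17 ⇒ N−1 > ln(0.17)/ln(0.924) = 22.42, so N−1 ≥ 23 and N = 24.
Check: N=24 gives T = 0.1624 < 0.17; N=23 gives T = 0.1758.

N = 24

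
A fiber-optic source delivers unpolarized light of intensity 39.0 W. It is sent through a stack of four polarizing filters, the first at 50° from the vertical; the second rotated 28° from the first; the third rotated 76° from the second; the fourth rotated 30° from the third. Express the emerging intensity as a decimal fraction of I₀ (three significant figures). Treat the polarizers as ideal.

I/I₀ ≈ 0.0171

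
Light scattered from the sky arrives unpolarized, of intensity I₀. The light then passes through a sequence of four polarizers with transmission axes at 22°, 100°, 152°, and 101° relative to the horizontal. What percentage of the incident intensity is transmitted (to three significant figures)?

≈ 0.324%

Unpolarized light through the first polarizer → I₁ = ½ I₀, now polarized at 22°.
I₂ = I₁ cos²(100° − 22°) = 0.5 I₀ · cos²(78°) = 0.02161 I₀.
I₃ = I₂ cos²(152° − 100°) = 0.02161 I₀ · cos²(52°) = 0.008192 I₀.
I₄ = I₃ cos²(101° − 152°) = 0.008192 I₀ · cos²(51°) = 0.003245 I₀.
That is 0.3245% of the incident intensity.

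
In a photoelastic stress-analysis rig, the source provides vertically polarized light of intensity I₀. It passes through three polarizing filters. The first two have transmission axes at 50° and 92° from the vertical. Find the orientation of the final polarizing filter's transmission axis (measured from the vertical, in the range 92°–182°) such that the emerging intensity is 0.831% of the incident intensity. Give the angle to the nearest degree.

I₁ = I₀ cos²(50° − 0°) = I₀ cos²(50°) = 0.4132 I₀.
I₂ = I₁ cos²(92° − 50°) = 0.4132 I₀ · cos²(42°) = 0.2282 I₀.
Need I₃/I₀ = 0.00831, so cos²(θ − 92°) = 0.00831 / 0.2282 = 0.03642.
θ − 92° = arccos(√0.03642) = 79.0°, giving θ ≈ 92 + 79.0 = 171.0°.

θ ≈ 171°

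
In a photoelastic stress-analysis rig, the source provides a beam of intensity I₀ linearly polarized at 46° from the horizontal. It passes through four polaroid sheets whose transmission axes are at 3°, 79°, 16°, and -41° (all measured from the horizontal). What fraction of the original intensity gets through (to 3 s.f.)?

≈ 0.00191 I₀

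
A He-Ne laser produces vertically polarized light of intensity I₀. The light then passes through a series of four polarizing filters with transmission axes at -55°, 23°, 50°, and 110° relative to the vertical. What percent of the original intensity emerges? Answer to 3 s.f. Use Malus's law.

By Malus's law, I₁ = I₀ cos²(-55° − 0°) = I₀ cos²(55°) = 0.329 I₀.
I₂ = I₁ cos²(23° + 55°) = 0.329 I₀ · cos²(78°) = 0.01422 I₀.
I₃ = I₂ cos²(50° − 23°) = 0.01422 I₀ · cos²(27°) = 0.01129 I₀.
I₄ = I₃ cos²(110° − 50°) = 0.01129 I₀ · cos²(60°) = 0.002823 I₀.
That is 0.2823% of the incident intensity.

≈ 0.282%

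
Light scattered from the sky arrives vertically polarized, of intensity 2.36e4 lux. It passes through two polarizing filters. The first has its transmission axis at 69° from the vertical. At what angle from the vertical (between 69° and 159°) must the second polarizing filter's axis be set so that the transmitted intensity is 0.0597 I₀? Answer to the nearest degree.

θ ≈ 116°

By Malus's law, I₁ = I₀ cos²(69° − 0°) = I₀ cos²(69°) = 0.1284 I₀.
Need I₂/I₀ = 0.0597, so cos²(θ − 69°) = 0.0597 / 0.1284 = 0.4649.
θ − 69° = arccos(√0.4649) = 47.0°, giving θ ≈ 69 + 47.0 = 116.0°.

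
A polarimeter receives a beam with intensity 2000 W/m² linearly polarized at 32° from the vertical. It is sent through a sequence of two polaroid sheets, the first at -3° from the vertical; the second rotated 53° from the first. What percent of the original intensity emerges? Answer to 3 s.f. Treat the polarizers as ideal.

≈ 24.3%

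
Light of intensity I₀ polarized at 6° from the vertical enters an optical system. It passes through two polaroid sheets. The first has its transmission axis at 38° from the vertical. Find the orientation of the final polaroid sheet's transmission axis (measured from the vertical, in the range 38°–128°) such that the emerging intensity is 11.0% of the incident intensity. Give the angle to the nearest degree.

θ ≈ 105°

By Malus's law, I₁ = I₀ cos²(38° − 6°) = I₀ cos²(32°) = 0.7192 I₀.
Need I₂/I₀ = 0.11, so cos²(θ − 38°) = 0.11 / 0.7192 = 0.153.
θ − 38° = arccos(√0.153) = 67.0°, giving θ ≈ 38 + 67.0 = 105.0°.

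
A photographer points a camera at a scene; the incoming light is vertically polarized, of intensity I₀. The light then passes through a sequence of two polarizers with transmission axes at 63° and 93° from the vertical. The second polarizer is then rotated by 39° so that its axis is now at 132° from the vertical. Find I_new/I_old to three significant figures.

I_new/I_old ≈ 0.171

Before rotation:
I₁ = I₀ cos²(63° − 0°) = I₀ cos²(63°) = 0.2061 I₀.
I₂ = I₁ cos²(93° − 63°) = 0.2061 I₀ · cos²(30°) = 0.1546 I₀.
After rotation:
I₁ = I₀ cos²(63° − 0°) = I₀ cos²(63°) = 0.2061 I₀.
I₂ = I₁ cos²(132° − 63°) = 0.2061 I₀ · cos²(69°) = 0.02647 I₀.
Ratio = 0.02647 / 0.1546 = 0.1712.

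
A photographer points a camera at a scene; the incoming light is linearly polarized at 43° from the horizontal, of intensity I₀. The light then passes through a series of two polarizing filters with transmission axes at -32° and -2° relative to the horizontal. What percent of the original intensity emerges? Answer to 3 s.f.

I₁ = I₀ cos²(-32° − 43°) = I₀ cos²(75°) = 0.06699 I₀.
I₂ = I₁ cos²(-2° + 32°) = 0.06699 I₀ · cos²(30°) = 0.05024 I₀.
That is 5.024% of the incident intensity.

≈ 5.02%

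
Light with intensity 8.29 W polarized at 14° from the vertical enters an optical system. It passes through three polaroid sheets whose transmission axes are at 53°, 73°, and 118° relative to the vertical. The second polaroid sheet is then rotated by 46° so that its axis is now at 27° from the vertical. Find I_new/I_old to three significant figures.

Before rotation:
I₁ = I₀ cos²(53° − 14°) = I₀ cos²(39°) = 0.604 I₀.
I₂ = I₁ cos²(73° − 53°) = 0.604 I₀ · cos²(20°) = 0.5333 I₀.
I₃ = I₂ cos²(118° − 73°) = 0.5333 I₀ · cos²(45°) = 0.2667 I₀.
After rotation:
I₁ = I₀ cos²(53° − 14°) = I₀ cos²(39°) = 0.604 I₀.
I₂ = I₁ cos²(27° − 53°) = 0.604 I₀ · cos²(26°) = 0.4879 I₀.
Angle between axes 2 and 3: 89°. I₃ = 0.4879 I₀ · cos²(89°) = 0.0001486 I₀.
Ratio = 0.0001486 / 0.2667 = 0.0005573.

I_new/I_old ≈ 0.000557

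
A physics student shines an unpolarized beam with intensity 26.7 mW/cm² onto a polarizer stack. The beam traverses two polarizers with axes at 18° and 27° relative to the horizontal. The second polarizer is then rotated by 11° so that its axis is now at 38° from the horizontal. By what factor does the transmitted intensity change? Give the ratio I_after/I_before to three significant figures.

I_new/I_old ≈ 0.905

Before rotation:
Unpolarized light through the first polarizer → I₁ = ½ I₀, now polarized at 18°.
I₂ = I₁ cos²(27° − 18°) = 0.5 I₀ · cos²(9°) = 0.4878 I₀.
After rotation:
Unpolarized light through the first polarizer → I₁ = ½ I₀, now polarized at 18°.
I₂ = I₁ cos²(38° − 18°) = 0.5 I₀ · cos²(20°) = 0.4415 I₀.
Ratio = 0.4415 / 0.4878 = 0.9052.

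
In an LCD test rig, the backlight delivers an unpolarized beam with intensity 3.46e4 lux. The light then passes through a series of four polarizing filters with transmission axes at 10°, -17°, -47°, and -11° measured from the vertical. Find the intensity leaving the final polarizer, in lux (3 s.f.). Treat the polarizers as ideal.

I ≈ 6740 lux

Unpolarized light through the first polarizer → I₁ = 3.46e4 lux/2 = 1.73e+04 lux, polarized at 10°.
I₂ = I₁ · cos²(27°) = 1.73e+04 · 0.7939 = 1.373e+04 lux.
I₃ = I₂ · cos²(30°) = 1.373e+04 · 0.75 = 1.03e+04 lux.
I₄ = I₃ · cos²(36°) = 1.03e+04 · 0.6545 = 6742 lux.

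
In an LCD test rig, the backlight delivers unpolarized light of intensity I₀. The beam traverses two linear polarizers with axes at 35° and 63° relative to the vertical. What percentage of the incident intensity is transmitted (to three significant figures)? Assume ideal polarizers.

≈ 39.0%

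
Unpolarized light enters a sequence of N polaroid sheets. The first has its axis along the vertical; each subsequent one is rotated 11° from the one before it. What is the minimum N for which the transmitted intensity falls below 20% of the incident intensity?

First polarizer halves the unpolarized light: factor 1/2.
Each further stage multiplies by cos²(11°) = 0.9636.
After N polarizers: T = 0.5·0.9636^(N−1). Require T < 0.20 ⇒ N−1 > ln(0.20/0.5)/ln(0.9636) = 24.71, so N−1 ≥ 25 and N = 26.
Check: N=26 gives T = 0.1978 < 0.20; N=25 gives T = 0.2053.

N = 26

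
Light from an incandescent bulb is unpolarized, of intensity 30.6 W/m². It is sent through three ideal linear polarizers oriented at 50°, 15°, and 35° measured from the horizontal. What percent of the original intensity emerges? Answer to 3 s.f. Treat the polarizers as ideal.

≈ 29.6%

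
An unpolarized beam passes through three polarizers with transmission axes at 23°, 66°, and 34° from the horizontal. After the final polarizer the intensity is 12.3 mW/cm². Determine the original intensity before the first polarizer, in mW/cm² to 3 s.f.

I₀ ≈ 63.9 mW/cm²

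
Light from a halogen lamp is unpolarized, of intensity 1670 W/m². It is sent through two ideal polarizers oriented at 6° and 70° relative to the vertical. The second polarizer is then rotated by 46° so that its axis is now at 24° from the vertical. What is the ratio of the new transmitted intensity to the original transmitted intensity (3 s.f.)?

Before rotation:
Unpolarized light through the first polarizer → I₁ = ½ I₀, now polarized at 6°.
I₂ = I₁ cos²(70° − 6°) = 0.5 I₀ · cos²(64°) = 0.09608 I₀.
After rotation:
Unpolarized light through the first polarizer → I₁ = ½ I₀, now polarized at 6°.
I₂ = I₁ cos²(24° − 6°) = 0.5 I₀ · cos²(18°) = 0.4523 I₀.
Ratio = 0.4523 / 0.09608 = 4.707.

I_new/I_old ≈ 4.71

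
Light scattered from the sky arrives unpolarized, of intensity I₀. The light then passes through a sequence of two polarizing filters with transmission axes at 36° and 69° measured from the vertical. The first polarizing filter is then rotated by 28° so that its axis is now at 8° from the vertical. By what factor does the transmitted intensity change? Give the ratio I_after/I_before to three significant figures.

I_new/I_old ≈ 0.334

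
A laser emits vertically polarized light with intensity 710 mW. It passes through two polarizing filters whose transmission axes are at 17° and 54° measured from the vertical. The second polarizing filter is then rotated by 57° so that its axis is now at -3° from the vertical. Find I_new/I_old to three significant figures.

I_new/I_old ≈ 1.38

Before rotation:
By Malus's law, I₁ = I₀ cos²(17° − 0°) = I₀ cos²(17°) = 0.9145 I₀.
I₂ = I₁ cos²(54° − 17°) = 0.9145 I₀ · cos²(37°) = 0.5833 I₀.
After rotation:
I₁ = I₀ cos²(17° − 0°) = I₀ cos²(17°) = 0.9145 I₀.
I₂ = I₁ cos²(-3° − 17°) = 0.9145 I₀ · cos²(20°) = 0.8075 I₀.
Ratio = 0.8075 / 0.5833 = 1.384.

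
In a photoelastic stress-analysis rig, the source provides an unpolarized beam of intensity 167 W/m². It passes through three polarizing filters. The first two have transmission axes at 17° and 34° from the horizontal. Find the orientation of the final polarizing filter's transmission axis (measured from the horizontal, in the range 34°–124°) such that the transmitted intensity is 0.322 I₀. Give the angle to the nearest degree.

θ ≈ 67°

Unpolarized light through the first polarizer → I₁ = ½ I₀, now polarized at 17°.
I₂ = I₁ cos²(34° − 17°) = 0.5 I₀ · cos²(17°) = 0.4573 I₀.
Need I₃/I₀ = 0.322, so cos²(θ − 34°) = 0.322 / 0.4573 = 0.7042.
θ − 34° = arccos(√0.7042) = 32.9°, giving θ ≈ 34 + 32.9 = 66.9°.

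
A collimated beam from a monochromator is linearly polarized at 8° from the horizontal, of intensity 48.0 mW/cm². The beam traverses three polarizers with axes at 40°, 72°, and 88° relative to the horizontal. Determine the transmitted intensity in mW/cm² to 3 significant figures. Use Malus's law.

I ≈ 22.9 mW/cm²

By Malus's law, I₁ = 48.0 mW/cm² · cos²(32°) = 34.52 mW/cm².
I₂ = I₁ · cos²(32°) = 34.52 · 0.7192 = 24.83 mW/cm².
I₃ = I₂ · cos²(16°) = 24.83 · 0.924 = 22.94 mW/cm².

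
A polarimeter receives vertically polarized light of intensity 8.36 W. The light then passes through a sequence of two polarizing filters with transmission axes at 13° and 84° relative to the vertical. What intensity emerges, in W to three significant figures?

I₁ = 8.36 W · cos²(13°) = 7.937 W.
I₂ = I₁ · cos²(71°) = 7.937 · 0.106 = 0.8413 W.

I ≈ 0.841 W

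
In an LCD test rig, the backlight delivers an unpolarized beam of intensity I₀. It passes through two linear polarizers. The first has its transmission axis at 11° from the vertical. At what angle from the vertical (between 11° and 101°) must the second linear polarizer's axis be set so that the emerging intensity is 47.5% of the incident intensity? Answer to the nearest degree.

Unpolarized light through the first polarizer → I₁ = ½ I₀, now polarized at 11°.
Need I₂/I₀ = 0.475, so cos²(θ − 11°) = 0.475 / 0.5 = 0.95.
θ − 11° = arccos(√0.95) = 12.9°, giving θ ≈ 11 + 12.9 = 23.9°.

θ ≈ 24°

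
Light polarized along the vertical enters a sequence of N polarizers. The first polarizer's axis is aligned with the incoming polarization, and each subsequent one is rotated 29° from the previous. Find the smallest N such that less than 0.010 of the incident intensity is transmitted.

N = 19

First polarizer is aligned with the polarization: full transmission.
Each further stage multiplies by cos²(29°) = 0.765.
After N polarizers: T = 0.765^(N−1). Require T < 0.010 ⇒ N−1 > ln(0.010)/ln(0.765) = 17.19, so N−1 ≥ 18 and N = 19.
Check: N=19 gives T = 0.008044 < 0.010; N=18 gives T = 0.01052.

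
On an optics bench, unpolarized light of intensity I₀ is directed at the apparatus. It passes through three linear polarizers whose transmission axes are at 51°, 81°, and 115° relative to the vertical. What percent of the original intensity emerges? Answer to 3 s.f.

≈ 25.8%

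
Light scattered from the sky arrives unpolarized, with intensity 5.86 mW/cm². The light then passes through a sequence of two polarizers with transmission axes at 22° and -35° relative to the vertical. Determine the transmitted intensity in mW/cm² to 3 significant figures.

I ≈ 0.869 mW/cm²

Unpolarized light through the first polarizer → I₁ = 5.86 mW/cm²/2 = 2.93 mW/cm², polarized at 22°.
I₂ = I₁ · cos²(57°) = 2.93 · 0.2966 = 0.8691 mW/cm².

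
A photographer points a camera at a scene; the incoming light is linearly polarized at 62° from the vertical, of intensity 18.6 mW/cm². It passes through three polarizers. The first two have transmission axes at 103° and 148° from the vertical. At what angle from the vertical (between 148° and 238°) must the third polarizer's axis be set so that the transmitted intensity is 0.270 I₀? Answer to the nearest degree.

I₁ = I₀ cos²(103° − 62°) = I₀ cos²(41°) = 0.5696 I₀.
I₂ = I₁ cos²(148° − 103°) = 0.5696 I₀ · cos²(45°) = 0.2848 I₀.
Need I₃/I₀ = 0.27, so cos²(θ − 148°) = 0.27 / 0.2848 = 0.9481.
θ − 148° = arccos(√0.9481) = 13.2°, giving θ ≈ 148 + 13.2 = 161.2°.

θ ≈ 161°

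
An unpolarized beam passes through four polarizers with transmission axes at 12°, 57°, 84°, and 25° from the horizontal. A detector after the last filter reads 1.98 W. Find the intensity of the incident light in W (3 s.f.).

Unpolarized light through the first polarizer → I₁ = ½ I₀, now polarized at 12°.
I₂ = I₁ cos²(57° − 12°) = 0.5 I₀ · cos²(45°) = 0.25 I₀.
I₃ = I₂ cos²(84° − 57°) = 0.25 I₀ · cos²(27°) = 0.1985 I₀.
I₄ = I₃ cos²(25° − 84°) = 0.1985 I₀ · cos²(59°) = 0.05265 I₀.
So 1.98 W = 0.05265 I₀, giving I₀ = 1.98/0.05265 = 37.61 W.

I₀ ≈ 37.6 W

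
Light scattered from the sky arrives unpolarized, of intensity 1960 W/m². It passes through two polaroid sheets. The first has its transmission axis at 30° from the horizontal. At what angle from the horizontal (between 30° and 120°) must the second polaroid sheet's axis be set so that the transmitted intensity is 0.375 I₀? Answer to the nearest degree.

θ ≈ 60°

Unpolarized light through the first polarizer → I₁ = ½ I₀, now polarized at 30°.
Need I₂/I₀ = 0.375, so cos²(θ − 30°) = 0.375 / 0.5 = 0.75.
θ − 30° = arccos(√0.75) = 30.0°, giving θ ≈ 30 + 30.0 = 60.0°.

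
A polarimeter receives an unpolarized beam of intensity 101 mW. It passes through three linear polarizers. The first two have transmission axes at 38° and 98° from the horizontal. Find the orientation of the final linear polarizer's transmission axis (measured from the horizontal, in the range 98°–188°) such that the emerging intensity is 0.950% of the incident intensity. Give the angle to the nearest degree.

θ ≈ 172°

Unpolarized light through the first polarizer → I₁ = ½ I₀, now polarized at 38°.
I₂ = I₁ cos²(98° − 38°) = 0.5 I₀ · cos²(60°) = 0.125 I₀.
Need I₃/I₀ = 0.0095, so cos²(θ − 98°) = 0.0095 / 0.125 = 0.076.
θ − 98° = arccos(√0.076) = 74.0°, giving θ ≈ 98 + 74.0 = 172.0°.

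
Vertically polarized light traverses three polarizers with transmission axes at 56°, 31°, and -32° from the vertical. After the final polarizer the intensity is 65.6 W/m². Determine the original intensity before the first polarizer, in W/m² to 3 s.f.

I₀ ≈ 1240 W/m²

By Malus's law, I₁ = I₀ cos²(56° − 0°) = I₀ cos²(56°) = 0.3127 I₀.
I₂ = I₁ cos²(31° − 56°) = 0.3127 I₀ · cos²(25°) = 0.2568 I₀.
I₃ = I₂ cos²(-32° − 31°) = 0.2568 I₀ · cos²(63°) = 0.05294 I₀.
So 65.6 W/m² = 0.05294 I₀, giving I₀ = 65.6/0.05294 = 1239 W/m².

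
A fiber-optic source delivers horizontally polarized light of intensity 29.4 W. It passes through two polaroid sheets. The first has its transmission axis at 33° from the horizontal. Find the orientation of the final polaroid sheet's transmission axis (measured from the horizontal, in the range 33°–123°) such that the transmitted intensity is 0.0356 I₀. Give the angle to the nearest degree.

By Malus's law, I₁ = I₀ cos²(33° − 0°) = I₀ cos²(33°) = 0.7034 I₀.
Need I₂/I₀ = 0.0356, so cos²(θ − 33°) = 0.0356 / 0.7034 = 0.05061.
θ − 33° = arccos(√0.05061) = 77.0°, giving θ ≈ 33 + 77.0 = 110.0°.

θ ≈ 110°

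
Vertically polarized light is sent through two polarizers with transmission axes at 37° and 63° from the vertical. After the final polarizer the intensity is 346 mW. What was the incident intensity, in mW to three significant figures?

By Malus's law, I₁ = I₀ cos²(37° − 0°) = I₀ cos²(37°) = 0.6378 I₀.
I₂ = I₁ cos²(63° − 37°) = 0.6378 I₀ · cos²(26°) = 0.5152 I₀.
So 346 mW = 0.5152 I₀, giving I₀ = 346/0.5152 = 671.5 mW.

I₀ ≈ 672 mW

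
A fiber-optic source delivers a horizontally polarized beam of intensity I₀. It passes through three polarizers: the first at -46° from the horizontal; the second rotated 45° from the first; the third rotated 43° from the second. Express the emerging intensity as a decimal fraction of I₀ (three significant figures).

By Malus's law, I₁ = I₀ cos²(-46° − 0°) = I₀ cos²(46°) = 0.4826 I₀.
I₂ = I₁ cos²(45°) = 0.4826 · 0.5 I₀ = 0.2413 I₀.
I₃ = I₂ cos²(43°) = 0.2413 · 0.5349 I₀ = 0.1291 I₀.
Transmitted fraction = 0.1291.

≈ 0.129 I₀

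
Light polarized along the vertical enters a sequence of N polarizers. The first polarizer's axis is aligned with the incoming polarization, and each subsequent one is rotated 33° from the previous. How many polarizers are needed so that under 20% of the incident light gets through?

N = 6

First polarizer is aligned with the polarization: full transmission.
Each further stage multiplies by cos²(33°) = 0.7034.
After N polarizers: T = 0.7034^(N−1). Require T < 0.20 ⇒ N−1 > ln(0.20)/ln(0.7034) = 4.57, so N−1 ≥ 5 and N = 6.
Check: N=6 gives T = 0.1722 < 0.20; N=5 gives T = 0.2448.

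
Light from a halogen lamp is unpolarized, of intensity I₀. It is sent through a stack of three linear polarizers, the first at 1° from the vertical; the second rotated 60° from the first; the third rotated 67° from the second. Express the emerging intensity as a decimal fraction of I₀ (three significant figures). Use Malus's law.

≈ 0.0191 I₀

Unpolarized light through the first polarizer → I₁ = ½ I₀, now polarized at 1°.
I₂ = I₁ cos²(60°) = 0.5 · 0.25 I₀ = 0.125 I₀.
I₃ = I₂ cos²(67°) = 0.125 · 0.1527 I₀ = 0.01908 I₀.
Transmitted fraction = 0.01908.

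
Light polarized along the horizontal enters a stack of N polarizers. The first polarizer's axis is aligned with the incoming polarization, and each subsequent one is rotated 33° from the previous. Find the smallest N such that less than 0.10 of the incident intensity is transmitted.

First polarizer is aligned with the polarization: full transmission.
Each further stage multiplies by cos²(33°) = 0.7034.
After N polarizers: T = 0.7034^(N−1). Require T < 0.10 ⇒ N−1 > ln(0.10)/ln(0.7034) = 6.54, so N−1 ≥ 7 and N = 8.
Check: N=8 gives T = 0.08517 < 0.10; N=7 gives T = 0.1211.

N = 8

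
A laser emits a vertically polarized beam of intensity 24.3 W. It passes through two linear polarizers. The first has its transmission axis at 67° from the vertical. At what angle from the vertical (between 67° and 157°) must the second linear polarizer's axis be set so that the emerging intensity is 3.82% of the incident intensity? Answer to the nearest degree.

I₁ = I₀ cos²(67° − 0°) = I₀ cos²(67°) = 0.1527 I₀.
Need I₂/I₀ = 0.0382, so cos²(θ − 67°) = 0.0382 / 0.1527 = 0.2502.
θ − 67° = arccos(√0.2502) = 60.0°, giving θ ≈ 67 + 60.0 = 127.0°.

θ ≈ 127°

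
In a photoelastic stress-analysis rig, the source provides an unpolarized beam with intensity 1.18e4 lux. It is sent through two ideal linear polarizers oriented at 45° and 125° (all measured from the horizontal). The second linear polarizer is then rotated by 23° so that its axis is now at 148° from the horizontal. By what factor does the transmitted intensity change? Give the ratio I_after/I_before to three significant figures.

I_new/I_old ≈ 1.68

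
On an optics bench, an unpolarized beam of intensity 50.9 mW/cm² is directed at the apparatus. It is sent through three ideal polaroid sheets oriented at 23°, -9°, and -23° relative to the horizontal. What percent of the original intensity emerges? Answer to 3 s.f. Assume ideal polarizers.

Unpolarized light through the first polarizer → I₁ = 50.9 mW/cm²/2 = 25.45 mW/cm², polarized at 23°.
I₂ = I₁ · cos²(32°) = 25.45 · 0.7192 = 18.3 mW/cm².
I₃ = I₂ · cos²(14°) = 18.3 · 0.9415 = 17.23 mW/cm².
That is 33.85% of the incident intensity.

≈ 33.9%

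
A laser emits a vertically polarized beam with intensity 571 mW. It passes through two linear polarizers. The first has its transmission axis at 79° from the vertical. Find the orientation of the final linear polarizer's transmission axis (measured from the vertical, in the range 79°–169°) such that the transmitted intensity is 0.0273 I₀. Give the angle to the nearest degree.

θ ≈ 109°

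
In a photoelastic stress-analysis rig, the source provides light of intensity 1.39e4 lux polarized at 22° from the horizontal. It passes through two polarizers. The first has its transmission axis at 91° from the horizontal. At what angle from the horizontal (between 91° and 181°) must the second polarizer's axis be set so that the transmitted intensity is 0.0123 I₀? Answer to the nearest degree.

θ ≈ 163°

I₁ = I₀ cos²(91° − 22°) = I₀ cos²(69°) = 0.1284 I₀.
Need I₂/I₀ = 0.0123, so cos²(θ − 91°) = 0.0123 / 0.1284 = 0.09577.
θ − 91° = arccos(√0.09577) = 72.0°, giving θ ≈ 91 + 72.0 = 163.0°.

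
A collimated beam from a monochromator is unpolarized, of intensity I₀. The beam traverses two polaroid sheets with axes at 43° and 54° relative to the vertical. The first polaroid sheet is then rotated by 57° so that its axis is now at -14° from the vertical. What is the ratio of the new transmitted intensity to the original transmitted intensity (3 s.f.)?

Before rotation:
Unpolarized light through the first polarizer → I₁ = ½ I₀, now polarized at 43°.
I₂ = I₁ cos²(54° − 43°) = 0.5 I₀ · cos²(11°) = 0.4818 I₀.
After rotation:
Unpolarized light through the first polarizer → I₁ = ½ I₀, now polarized at -14°.
I₂ = I₁ cos²(54° + 14°) = 0.5 I₀ · cos²(68°) = 0.07017 I₀.
Ratio = 0.07017 / 0.4818 = 0.1456.

I_new/I_old ≈ 0.146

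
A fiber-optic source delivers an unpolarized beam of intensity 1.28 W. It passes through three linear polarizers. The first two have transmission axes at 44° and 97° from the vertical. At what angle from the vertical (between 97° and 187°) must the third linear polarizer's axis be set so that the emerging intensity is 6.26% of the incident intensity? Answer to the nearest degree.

θ ≈ 151°

Unpolarized light through the first polarizer → I₁ = ½ I₀, now polarized at 44°.
I₂ = I₁ cos²(97° − 44°) = 0.5 I₀ · cos²(53°) = 0.1811 I₀.
Need I₃/I₀ = 0.0626, so cos²(θ − 97°) = 0.0626 / 0.1811 = 0.3457.
θ − 97° = arccos(√0.3457) = 54.0°, giving θ ≈ 97 + 54.0 = 151.0°.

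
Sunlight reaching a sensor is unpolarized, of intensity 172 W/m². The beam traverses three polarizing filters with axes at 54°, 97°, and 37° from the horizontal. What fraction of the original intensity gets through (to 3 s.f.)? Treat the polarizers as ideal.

I/I₀ ≈ 0.0669

Unpolarized light through the first polarizer → I₁ = 172 W/m²/2 = 86 W/m², polarized at 54°.
I₂ = I₁ · cos²(43°) = 86 · 0.5349 = 46 W/m².
I₃ = I₂ · cos²(60°) = 46 · 0.25 = 11.5 W/m².
Transmitted fraction = 0.06686.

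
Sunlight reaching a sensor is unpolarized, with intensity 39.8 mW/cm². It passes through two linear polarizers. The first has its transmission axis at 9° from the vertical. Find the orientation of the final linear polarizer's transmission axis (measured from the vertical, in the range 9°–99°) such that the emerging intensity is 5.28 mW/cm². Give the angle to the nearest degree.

θ ≈ 68°

Unpolarized light through the first polarizer → I₁ = ½ I₀, now polarized at 9°.
Target fraction: 5.28 / 39.8 mW/cm² = 0.1327 of I₀.
Need I₂/I₀ = 0.1327, so cos²(θ − 9°) = 0.1327 / 0.5 = 0.2653.
θ − 9° = arccos(√0.2653) = 59.0°, giving θ ≈ 9 + 59.0 = 68.0°.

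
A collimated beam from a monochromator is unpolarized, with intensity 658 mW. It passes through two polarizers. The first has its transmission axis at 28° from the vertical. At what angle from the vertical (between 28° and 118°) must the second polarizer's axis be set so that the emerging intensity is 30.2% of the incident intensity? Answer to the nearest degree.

θ ≈ 67°

Unpolarized light through the first polarizer → I₁ = ½ I₀, now polarized at 28°.
Need I₂/I₀ = 0.302, so cos²(θ − 28°) = 0.302 / 0.5 = 0.604.
θ − 28° = arccos(√0.604) = 39.0°, giving θ ≈ 28 + 39.0 = 67.0°.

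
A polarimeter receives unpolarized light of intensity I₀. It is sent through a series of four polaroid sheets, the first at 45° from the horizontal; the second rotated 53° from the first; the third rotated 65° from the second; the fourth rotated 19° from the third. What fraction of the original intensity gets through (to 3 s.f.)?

Unpolarized light through the first polarizer → I₁ = ½ I₀, now polarized at 45°.
I₂ = I₁ cos²(53°) = 0.5 · 0.3622 I₀ = 0.1811 I₀.
I₃ = I₂ cos²(65°) = 0.1811 · 0.1786 I₀ = 0.03234 I₀.
I₄ = I₃ cos²(19°) = 0.03234 · 0.894 I₀ = 0.02892 I₀.
Transmitted fraction = 0.02892.

≈ 0.0289 I₀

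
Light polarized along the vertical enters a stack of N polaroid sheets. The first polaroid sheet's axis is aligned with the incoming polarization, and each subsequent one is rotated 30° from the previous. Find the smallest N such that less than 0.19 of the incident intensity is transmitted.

N = 7

First polarizer is aligned with the polarization: full transmission.
Each further stage multiplies by cos²(30°) = 0.75.
After N polarizers: T = 0.75^(N−1). Require T < 0.19 ⇒ N−1 > ln(0.19)/ln(0.75) = 5.77, so N−1 ≥ 6 and N = 7.
Check: N=7 gives T = 0.178 < 0.19; N=6 gives T = 0.2373.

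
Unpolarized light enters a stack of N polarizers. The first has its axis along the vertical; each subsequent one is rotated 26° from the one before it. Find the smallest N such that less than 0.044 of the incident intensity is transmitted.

N = 13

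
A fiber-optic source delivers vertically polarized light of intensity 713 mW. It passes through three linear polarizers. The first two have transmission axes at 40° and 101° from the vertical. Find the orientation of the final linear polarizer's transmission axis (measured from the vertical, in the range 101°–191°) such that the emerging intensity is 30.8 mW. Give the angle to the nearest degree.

I₁ = I₀ cos²(40° − 0°) = I₀ cos²(40°) = 0.5868 I₀.
I₂ = I₁ cos²(101° − 40°) = 0.5868 I₀ · cos²(61°) = 0.1379 I₀.
Target fraction: 30.8 / 713 mW = 0.0432 of I₀.
Need I₃/I₀ = 0.0432, so cos²(θ − 101°) = 0.0432 / 0.1379 = 0.3132.
θ − 101° = arccos(√0.3132) = 56.0°, giving θ ≈ 101 + 56.0 = 157.0°.

θ ≈ 157°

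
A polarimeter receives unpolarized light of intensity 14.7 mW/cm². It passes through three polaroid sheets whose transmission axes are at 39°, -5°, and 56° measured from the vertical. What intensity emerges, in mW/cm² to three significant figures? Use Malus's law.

I ≈ 0.894 mW/cm²

Unpolarized light through the first polarizer → I₁ = 14.7 mW/cm²/2 = 7.35 mW/cm², polarized at 39°.
I₂ = I₁ · cos²(44°) = 7.35 · 0.5174 = 3.803 mW/cm².
I₃ = I₂ · cos²(61°) = 3.803 · 0.235 = 0.8939 mW/cm².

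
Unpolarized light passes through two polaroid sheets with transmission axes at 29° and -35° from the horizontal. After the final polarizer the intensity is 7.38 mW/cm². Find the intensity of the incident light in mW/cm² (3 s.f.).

I₀ ≈ 76.8 mW/cm²

Unpolarized light through the first polarizer → I₁ = ½ I₀, now polarized at 29°.
I₂ = I₁ cos²(-35° − 29°) = 0.5 I₀ · cos²(64°) = 0.09608 I₀.
So 7.38 mW/cm² = 0.09608 I₀, giving I₀ = 7.38/0.09608 = 76.81 mW/cm².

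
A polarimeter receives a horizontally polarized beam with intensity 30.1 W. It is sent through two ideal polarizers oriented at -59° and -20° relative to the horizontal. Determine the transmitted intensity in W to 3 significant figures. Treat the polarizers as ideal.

By Malus's law, I₁ = 30.1 W · cos²(59°) = 7.984 W.
I₂ = I₁ · cos²(39°) = 7.984 · 0.604 = 4.822 W.

I ≈ 4.82 W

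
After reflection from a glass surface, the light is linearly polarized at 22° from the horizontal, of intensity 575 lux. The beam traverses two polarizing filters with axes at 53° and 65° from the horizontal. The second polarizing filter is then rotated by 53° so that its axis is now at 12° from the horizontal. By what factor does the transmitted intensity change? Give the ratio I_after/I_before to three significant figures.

I_new/I_old ≈ 0.595

Before rotation:
I₁ = I₀ cos²(53° − 22°) = I₀ cos²(31°) = 0.7347 I₀.
I₂ = I₁ cos²(65° − 53°) = 0.7347 I₀ · cos²(12°) = 0.703 I₀.
After rotation:
I₁ = I₀ cos²(53° − 22°) = I₀ cos²(31°) = 0.7347 I₀.
I₂ = I₁ cos²(12° − 53°) = 0.7347 I₀ · cos²(41°) = 0.4185 I₀.
Ratio = 0.4185 / 0.703 = 0.5953.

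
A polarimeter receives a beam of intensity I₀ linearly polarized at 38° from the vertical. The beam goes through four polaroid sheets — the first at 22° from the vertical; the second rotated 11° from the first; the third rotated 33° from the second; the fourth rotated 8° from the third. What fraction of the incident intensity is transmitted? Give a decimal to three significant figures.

I₁ = I₀ cos²(22° − 38°) = I₀ cos²(16°) = 0.924 I₀.
I₂ = I₁ cos²(11°) = 0.924 · 0.9636 I₀ = 0.8904 I₀.
I₃ = I₂ cos²(33°) = 0.8904 · 0.7034 I₀ = 0.6263 I₀.
I₄ = I₃ cos²(8°) = 0.6263 · 0.9806 I₀ = 0.6141 I₀.
Transmitted fraction = 0.6141.

≈ 0.614 I₀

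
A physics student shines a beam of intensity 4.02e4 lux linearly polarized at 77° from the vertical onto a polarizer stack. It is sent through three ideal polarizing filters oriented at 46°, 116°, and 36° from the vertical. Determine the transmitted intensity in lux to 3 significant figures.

I₁ = 4.02e4 lux · cos²(31°) = 2.954e+04 lux.
I₂ = I₁ · cos²(70°) = 2.954e+04 · 0.117 = 3455 lux.
I₃ = I₂ · cos²(80°) = 3455 · 0.03015 = 104.2 lux.

I ≈ 104 lux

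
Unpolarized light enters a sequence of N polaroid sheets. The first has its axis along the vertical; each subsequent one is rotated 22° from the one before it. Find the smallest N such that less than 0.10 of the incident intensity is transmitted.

N = 12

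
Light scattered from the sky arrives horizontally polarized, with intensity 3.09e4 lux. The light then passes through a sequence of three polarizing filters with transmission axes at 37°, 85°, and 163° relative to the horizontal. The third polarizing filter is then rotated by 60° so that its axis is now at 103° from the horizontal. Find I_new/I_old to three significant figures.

I_new/I_old ≈ 20.9

Before rotation:
By Malus's law, I₁ = I₀ cos²(37° − 0°) = I₀ cos²(37°) = 0.6378 I₀.
I₂ = I₁ cos²(85° − 37°) = 0.6378 I₀ · cos²(48°) = 0.2856 I₀.
I₃ = I₂ cos²(163° − 85°) = 0.2856 I₀ · cos²(78°) = 0.01234 I₀.
After rotation:
I₁ = I₀ cos²(37° − 0°) = I₀ cos²(37°) = 0.6378 I₀.
I₂ = I₁ cos²(85° − 37°) = 0.6378 I₀ · cos²(48°) = 0.2856 I₀.
I₃ = I₂ cos²(103° − 85°) = 0.2856 I₀ · cos²(18°) = 0.2583 I₀.
Ratio = 0.2583 / 0.01234 = 20.92.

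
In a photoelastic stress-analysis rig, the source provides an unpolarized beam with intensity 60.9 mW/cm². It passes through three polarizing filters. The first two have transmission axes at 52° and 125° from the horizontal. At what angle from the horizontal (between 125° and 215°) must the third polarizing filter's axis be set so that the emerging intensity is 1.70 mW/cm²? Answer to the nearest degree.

Unpolarized light through the first polarizer → I₁ = ½ I₀, now polarized at 52°.
I₂ = I₁ cos²(125° − 52°) = 0.5 I₀ · cos²(73°) = 0.04274 I₀.
Target fraction: 1.70 / 60.9 mW/cm² = 0.02791 of I₀.
Need I₃/I₀ = 0.02791, so cos²(θ − 125°) = 0.02791 / 0.04274 = 0.6531.
θ − 125° = arccos(√0.6531) = 36.1°, giving θ ≈ 125 + 36.1 = 161.1°.

θ ≈ 161°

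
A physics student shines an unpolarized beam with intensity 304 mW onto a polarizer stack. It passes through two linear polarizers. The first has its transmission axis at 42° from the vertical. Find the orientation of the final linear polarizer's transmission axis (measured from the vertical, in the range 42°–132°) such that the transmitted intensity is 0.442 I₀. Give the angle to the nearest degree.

θ ≈ 62°

Unpolarized light through the first polarizer → I₁ = ½ I₀, now polarized at 42°.
Need I₂/I₀ = 0.442, so cos²(θ − 42°) = 0.442 / 0.5 = 0.884.
θ − 42° = arccos(√0.884) = 19.9°, giving θ ≈ 42 + 19.9 = 61.9°.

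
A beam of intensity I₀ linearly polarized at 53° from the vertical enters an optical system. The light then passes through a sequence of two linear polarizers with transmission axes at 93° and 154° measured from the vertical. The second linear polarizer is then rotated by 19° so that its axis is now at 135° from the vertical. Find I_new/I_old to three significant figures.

Before rotation:
I₁ = I₀ cos²(93° − 53°) = I₀ cos²(40°) = 0.5868 I₀.
I₂ = I₁ cos²(154° − 93°) = 0.5868 I₀ · cos²(61°) = 0.1379 I₀.
After rotation:
I₁ = I₀ cos²(93° − 53°) = I₀ cos²(40°) = 0.5868 I₀.
I₂ = I₁ cos²(135° − 93°) = 0.5868 I₀ · cos²(42°) = 0.3241 I₀.
Ratio = 0.3241 / 0.1379 = 2.35.

I_new/I_old ≈ 2.35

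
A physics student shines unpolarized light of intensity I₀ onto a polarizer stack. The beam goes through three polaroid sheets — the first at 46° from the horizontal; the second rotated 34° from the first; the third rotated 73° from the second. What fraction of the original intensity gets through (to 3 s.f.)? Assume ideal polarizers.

Unpolarized light through the first polarizer → I₁ = ½ I₀, now polarized at 46°.
I₂ = I₁ cos²(34°) = 0.5 · 0.6873 I₀ = 0.3437 I₀.
I₃ = I₂ cos²(73°) = 0.3437 · 0.08548 I₀ = 0.02938 I₀.
Transmitted fraction = 0.02938.

≈ 0.0294 I₀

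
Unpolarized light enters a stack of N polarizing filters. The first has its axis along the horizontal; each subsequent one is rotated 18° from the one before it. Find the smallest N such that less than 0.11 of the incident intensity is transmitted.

N = 17

First polarizer halves the unpolarized light: factor 1/2.
Each further stage multiplies by cos²(18°) = 0.9045.
After N polarizers: T = 0.5·0.9045^(N−1). Require T < 0.11 ⇒ N−1 > ln(0.11/0.5)/ln(0.9045) = 15.09, so N−1 ≥ 16 and N = 17.
Check: N=17 gives T = 0.1004 < 0.11; N=16 gives T = 0.111.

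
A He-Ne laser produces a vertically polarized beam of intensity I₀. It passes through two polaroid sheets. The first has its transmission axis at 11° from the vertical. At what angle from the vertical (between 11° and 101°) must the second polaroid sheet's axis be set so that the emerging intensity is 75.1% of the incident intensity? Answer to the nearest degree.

By Malus's law, I₁ = I₀ cos²(11° − 0°) = I₀ cos²(11°) = 0.9636 I₀.
Need I₂/I₀ = 0.751, so cos²(θ − 11°) = 0.751 / 0.9636 = 0.7794.
θ − 11° = arccos(√0.7794) = 28.0°, giving θ ≈ 11 + 28.0 = 39.0°.

θ ≈ 39°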